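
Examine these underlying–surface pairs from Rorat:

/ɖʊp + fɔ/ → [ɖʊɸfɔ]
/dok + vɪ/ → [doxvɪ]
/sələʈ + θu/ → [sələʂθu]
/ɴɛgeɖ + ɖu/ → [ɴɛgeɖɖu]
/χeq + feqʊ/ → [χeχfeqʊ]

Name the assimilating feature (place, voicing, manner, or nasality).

manner

Comparing underlying and surface forms, /p/ → [ɸ] is the alternation; the neighbouring /f/ is constant.
/p/ is a stop while /f/ is a fricative; the output [ɸ] is a fricative, matching the trigger — so the feature that spreads is manner.
Checking the remaining alternations: /k/ → [x] before /v/ (stop → fricative, matching a fricative); /ʈ/ → [ʂ] before /θ/ (stop → fricative, matching a fricative); /q/ → [χ] before /f/ (stop → fricative, matching a fricative) — only manner changes, and always toward the following segment.
Nothing changes in [ɴɛgeɖɖu]: there the adjacent consonants already agree in manner (/ɖ/ and /ɖ/ are both stops), so this form is consistent with the same rule.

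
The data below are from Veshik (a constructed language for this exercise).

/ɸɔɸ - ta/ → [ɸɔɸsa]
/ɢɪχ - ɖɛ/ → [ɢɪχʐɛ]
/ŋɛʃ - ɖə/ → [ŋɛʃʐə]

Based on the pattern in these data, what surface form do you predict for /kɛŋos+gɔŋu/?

The data show progressive manner assimilation: /t/ → [s] after /ɸ/; /ɖ/ → [ʐ] after /χ/; /ɖ/ → [ʐ] after /ʃ/. In each pair only manner changes, matching the preceding consonant, while place and voice stay constant.
The rule targets /g/ (voiced velar stop), which sits after the trigger /s/ (fricative).
A voiced velar fricative is [ɣ], so the surface segment is [ɣ].

[kɛŋosɣɔŋu]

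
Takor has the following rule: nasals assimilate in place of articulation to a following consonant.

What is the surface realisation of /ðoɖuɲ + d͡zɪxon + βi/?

/ɲ/ is a voiced palatal nasal. The following trigger /d͡z/ is alveolar, so /ɲ/ must become alveolar as well.
The voiced alveolar nasal is [n], so /ɲ/ → [n].
At the second juncture, /n/ likewise becomes [m] adjacent to /β/.

[ðoɖund͡zɪxomβi]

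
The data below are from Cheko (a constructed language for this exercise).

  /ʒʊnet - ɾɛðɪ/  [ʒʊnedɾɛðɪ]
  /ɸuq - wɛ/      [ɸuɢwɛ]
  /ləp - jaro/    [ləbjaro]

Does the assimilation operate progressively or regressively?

Comparing underlying and surface forms, /t/ → [d] is the alternation; the neighbouring /ɾ/ is constant.
/t/ is voiceless while /ɾ/ is voiced; the output [d] is voiced, matching the trigger — so the feature that spreads is voicing.
Checking the remaining alternations: /q/ → [ɢ] before /w/ (voiceless → voiced, matching voiced); /p/ → [b] before /j/ (voiceless → voiced, matching voiced) — only voicing changes, and always toward the following segment.
Since the segment that changes precedes the conditioning segment, the assimilation is regressive.

regressive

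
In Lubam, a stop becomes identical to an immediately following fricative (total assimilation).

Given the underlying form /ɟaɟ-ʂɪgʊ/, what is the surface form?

/ɟ/ is the segment targeted by the rule; it sits immediately before /ʂ/, so it assimilates completely and surfaces as [ʂ].

[ɟaʂʂɪgʊ]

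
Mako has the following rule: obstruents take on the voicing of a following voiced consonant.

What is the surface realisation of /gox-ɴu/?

[goɣɴu]

The rule targets /x/ (voiceless velar fricative), which sits before the trigger /ɴ/ (voiced).
A voiced velar fricative is [ɣ], so the surface segment is [ɣ].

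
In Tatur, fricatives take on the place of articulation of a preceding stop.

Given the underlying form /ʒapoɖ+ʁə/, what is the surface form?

[ʒapoɖʐə]

/ʁ/ is a voiced uvular fricative. The preceding trigger /ɖ/ is retroflex, so /ʁ/ must become retroflex as well.
Changing only its place to retroflex gives [ʐ] — the voiced retroflex fricative.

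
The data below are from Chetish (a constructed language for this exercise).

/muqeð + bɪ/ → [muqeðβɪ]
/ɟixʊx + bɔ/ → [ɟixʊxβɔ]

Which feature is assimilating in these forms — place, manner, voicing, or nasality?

Comparing underlying and surface forms, /b/ → [β] is the alternation; the neighbouring /ð/ is constant.
/b/ is a stop while /ð/ is a fricative; the output [β] is a fricative, matching the trigger — so the feature that spreads is manner.
The same holds elsewhere in the data: /b/ → [β] after /x/ (stop → fricative, matching a fricative) — only manner changes, and always toward the preceding segment.

manner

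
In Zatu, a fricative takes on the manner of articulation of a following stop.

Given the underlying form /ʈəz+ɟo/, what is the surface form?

[ʈədɟo]

The rule targets /z/ (voiced alveolar fricative), which sits before the trigger /ɟ/ (stop).
A voiced alveolar stop is [d], so the surface segment is [d].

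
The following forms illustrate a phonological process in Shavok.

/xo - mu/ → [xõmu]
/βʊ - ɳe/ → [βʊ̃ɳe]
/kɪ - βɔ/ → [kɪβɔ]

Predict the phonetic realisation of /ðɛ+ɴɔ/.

[ðɛ̃ɴɔ]

The data show regressive nasality assimilation (vowel nasalisation): /o/ → [õ] before /m/; /ʊ/ → [ʊ̃] before /ɳ/ — a vowel is nasalised by an immediately following nasal consonant.
No change occurs in [kɪβɔ] because the vowel at the boundary is adjacent to an oral consonant, not a nasal (/ɪ/ next to /β/).
The vowel /ɛ/ is adjacent to the following nasal /ɴ/, so it acquires [+nasal] and surfaces as [ɛ̃].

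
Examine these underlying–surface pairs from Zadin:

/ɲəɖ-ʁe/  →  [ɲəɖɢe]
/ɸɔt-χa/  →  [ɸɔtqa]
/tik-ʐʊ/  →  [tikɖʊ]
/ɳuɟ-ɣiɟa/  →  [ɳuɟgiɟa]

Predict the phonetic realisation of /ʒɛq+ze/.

[ʒɛqde]

The data show progressive manner assimilation: /ʁ/ → [ɢ] after /ɖ/; /χ/ → [q] after /t/; /ʐ/ → [ɖ] after /k/; /ɣ/ → [g] after /ɟ/. In each pair only manner changes, matching the preceding consonant, while place and voice stay constant.
/z/ is a voiced alveolar fricative. The preceding trigger /q/ is a stop, so /z/ must become a stop as well.
The voiced alveolar stop is [d], so /z/ → [d].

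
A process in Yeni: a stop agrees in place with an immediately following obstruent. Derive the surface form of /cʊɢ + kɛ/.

[cʊgkɛ]

/ɢ/ is a voiced uvular stop. The following trigger /k/ is velar, so /ɢ/ must become velar as well.
Changing only its place to velar gives [g] — the voiced velar stop.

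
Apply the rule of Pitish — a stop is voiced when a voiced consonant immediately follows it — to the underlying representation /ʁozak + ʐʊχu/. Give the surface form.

[ʁozagʐʊχu]

The rule targets /k/ (voiceless velar stop), which sits before the trigger /ʐ/ (voiced).
The voiced velar stop is [g], so /k/ → [g].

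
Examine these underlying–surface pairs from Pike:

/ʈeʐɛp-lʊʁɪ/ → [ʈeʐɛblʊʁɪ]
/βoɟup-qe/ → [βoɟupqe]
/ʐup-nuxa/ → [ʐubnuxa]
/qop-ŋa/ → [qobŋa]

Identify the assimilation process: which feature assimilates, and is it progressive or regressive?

Underlying /p/ is realised as [b] next to /l/; /l/ itself does not change.
The change voiceless → voiced matches the voicing of the following /l/, identifying this as voicing assimilation.
Place and manner are unchanged, so the assimilation is partial, not total.
The other alternating forms pattern the same way: /p/ → [b] before /n/ (voiceless → voiced, matching voiced); /p/ → [b] before /ŋ/ (voiceless → voiced, matching voiced) — only voicing changes, and always toward the following segment.
Nothing changes in [βoɟupqe]: there the adjacent consonants already agree in voicing (/p/ and /q/ are both voiceless), so this form is consistent with the same rule.
The trigger is the following segment, so the direction is regressive (anticipatory).

regressive voicing assimilation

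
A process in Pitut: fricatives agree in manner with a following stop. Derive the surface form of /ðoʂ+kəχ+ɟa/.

[ðoʈkəqɟa]

/ʂ/ is a voiceless retroflex fricative. The following trigger /k/ is a stop, so /ʂ/ must become a stop as well.
The voiceless retroflex stop is [ʈ], so /ʂ/ → [ʈ].
The same rule applies at the second boundary: /χ/ → [q] next to /ɟ/.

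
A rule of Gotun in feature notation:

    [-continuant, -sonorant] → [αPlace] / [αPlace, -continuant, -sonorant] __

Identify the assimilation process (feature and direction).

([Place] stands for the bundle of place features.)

The shared variable α links the value of the place features (abbreviated [Place]) on the target to the same value on the neighbouring segment, so place is the feature that assimilates.
Since the environment is written before the underscore, the trigger precedes the target; the direction is progressive.

progressive place assimilation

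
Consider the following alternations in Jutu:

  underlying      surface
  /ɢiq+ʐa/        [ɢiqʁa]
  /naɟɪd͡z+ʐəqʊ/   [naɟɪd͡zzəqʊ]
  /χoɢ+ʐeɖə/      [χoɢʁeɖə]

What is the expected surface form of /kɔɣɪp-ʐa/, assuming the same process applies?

[kɔɣɪpβa]

The data show progressive place assimilation: /ʐ/ → [ʁ] after /q/; /ʐ/ → [z] after /d͡z/; /ʐ/ → [ʁ] after /ɢ/. In each pair only place changes, matching the preceding consonant, while manner and voice stay constant.
/ʐ/ is a voiced retroflex fricative. The preceding trigger /p/ is bilabial, so /ʐ/ must become bilabial as well.
The voiced bilabial fricative is [β], so /ʐ/ → [β].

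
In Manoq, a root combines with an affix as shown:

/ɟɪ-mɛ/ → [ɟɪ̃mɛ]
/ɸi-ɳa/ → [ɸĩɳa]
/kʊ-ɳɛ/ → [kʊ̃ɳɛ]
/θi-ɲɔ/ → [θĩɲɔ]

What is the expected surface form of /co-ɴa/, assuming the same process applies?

[cõɴa]

The data show regressive nasality assimilation (vowel nasalisation): /ɪ/ → [ɪ̃] before /m/; /i/ → [ĩ] before /ɳ/; /ʊ/ → [ʊ̃] before /ɳ/; /i/ → [ĩ] before /ɲ/ — a vowel is nasalised by an immediately following nasal consonant.
The vowel /o/ is adjacent to the following nasal /ɴ/, so it acquires [+nasal] and surfaces as [õ].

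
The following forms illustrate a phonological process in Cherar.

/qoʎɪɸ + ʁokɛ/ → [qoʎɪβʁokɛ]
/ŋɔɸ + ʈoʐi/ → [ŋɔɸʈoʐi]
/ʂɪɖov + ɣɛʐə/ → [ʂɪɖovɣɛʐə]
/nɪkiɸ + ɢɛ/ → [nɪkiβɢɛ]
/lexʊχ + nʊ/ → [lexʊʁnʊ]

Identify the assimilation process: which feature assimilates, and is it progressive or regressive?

Underlying /ɸ/ is realised as [β] next to /ʁ/; /ʁ/ itself does not change.
/ɸ/ is voiceless while /ʁ/ is voiced; the output [β] is voiced, matching the trigger — so the feature that spreads is voicing.
Place and manner are unchanged, so the assimilation is partial, not total.
The other alternating forms pattern the same way: /ɸ/ → [β] before /ɢ/ (voiceless → voiced, matching voiced); /χ/ → [ʁ] before /n/ (voiceless → voiced, matching voiced) — only voicing changes, and always toward the following segment.
Nothing changes in [ŋɔɸʈoʐi], [ʂɪɖovɣɛʐə]: there the adjacent consonants already agree in voicing (/ɸ/ and /ʈ/ are both voiceless; /v/ and /ɣ/ are both voiced), so these forms are consistent with the same rule.
Since the segment that changes precedes the conditioning segment, the assimilation is regressive.

regressive voicing assimilation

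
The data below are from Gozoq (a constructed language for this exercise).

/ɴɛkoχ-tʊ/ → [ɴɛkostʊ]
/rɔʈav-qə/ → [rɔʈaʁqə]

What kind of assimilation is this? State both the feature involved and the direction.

Comparing underlying and surface forms, /χ/ → [s] is the alternation; the neighbouring /t/ is constant.
/χ/ is uvular while /t/ is alveolar; the output [s] is alveolar, matching the trigger — so the feature that spreads is place.
Manner and voice are unchanged, so the assimilation is partial, not total.
Checking the remaining alternation: /v/ → [ʁ] before /q/ (labiodental → uvular, matching uvular) — only place changes, and always toward the following segment.
Since the segment that changes precedes the conditioning segment, the assimilation is regressive.

regressive place assimilation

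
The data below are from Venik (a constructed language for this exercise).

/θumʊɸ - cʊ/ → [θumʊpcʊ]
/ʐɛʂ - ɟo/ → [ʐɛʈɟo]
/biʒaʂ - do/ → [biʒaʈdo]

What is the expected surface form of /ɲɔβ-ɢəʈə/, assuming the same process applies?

[ɲɔbɢəʈə]

The data show regressive manner assimilation: /ɸ/ → [p] before /c/; /ʂ/ → [ʈ] before /ɟ/; /ʂ/ → [ʈ] before /d/. In each pair only manner changes, matching the following consonant, while place and voice stay constant.
/β/ is a voiced bilabial fricative. The following trigger /ɢ/ is a stop, so /β/ must become a stop as well.
A voiced bilabial stop is [b], so the surface segment is [b].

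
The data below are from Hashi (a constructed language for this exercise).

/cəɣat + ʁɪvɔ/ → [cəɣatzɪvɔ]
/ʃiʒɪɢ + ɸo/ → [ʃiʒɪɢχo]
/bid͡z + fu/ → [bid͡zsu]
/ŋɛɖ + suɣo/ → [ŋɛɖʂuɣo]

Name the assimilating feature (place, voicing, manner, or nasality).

Comparing underlying and surface forms, /ʁ/ → [z] is the alternation; the neighbouring /t/ is constant.
The change uvular → alveolar matches the place of the preceding /t/, identifying this as place assimilation.
The other alternating forms pattern the same way: /ɸ/ → [χ] after /ɢ/ (bilabial → uvular, matching uvular); /f/ → [s] after /d͡z/ (labiodental → alveolar, matching alveolar); /s/ → [ʂ] after /ɖ/ (alveolar → retroflex, matching retroflex) — only place changes, and always toward the preceding segment.

place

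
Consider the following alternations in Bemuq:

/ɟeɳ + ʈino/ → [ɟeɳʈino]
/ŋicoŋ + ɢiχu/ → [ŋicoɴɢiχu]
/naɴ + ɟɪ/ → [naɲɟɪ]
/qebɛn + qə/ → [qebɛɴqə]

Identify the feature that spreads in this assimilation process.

place

Underlying /ŋ/ is realised as [ɴ] next to /ɢ/; /ɢ/ itself does not change.
The change velar → uvular matches the place of the following /ɢ/, identifying this as place assimilation.
The same holds elsewhere in the data: /ɴ/ → [ɲ] before /ɟ/ (uvular → palatal, matching palatal); /n/ → [ɴ] before /q/ (alveolar → uvular, matching uvular) — only place changes, and always toward the following segment.
No alternation appears in [ɟeɳʈino]: there the adjacent consonants already agree in place (/ɳ/ and /ʈ/ are both retroflex), so this form is consistent with the same rule.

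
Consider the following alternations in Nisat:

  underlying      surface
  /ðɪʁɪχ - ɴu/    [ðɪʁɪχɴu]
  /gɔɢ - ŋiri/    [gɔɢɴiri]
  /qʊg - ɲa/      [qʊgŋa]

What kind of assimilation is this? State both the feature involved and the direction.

The segment that alternates is /ŋ/, which surfaces as [ɴ] when adjacent to /ɢ/.
/ŋ/ is velar while /ɢ/ is uvular; the output [ɴ] is uvular, matching the trigger — so the feature that spreads is place.
Manner and voice are unchanged, so the assimilation is partial, not total.
The same holds elsewhere in the data: /ɲ/ → [ŋ] after /g/ (palatal → velar, matching velar) — only place changes, and always toward the preceding segment.
Nothing changes in [ðɪʁɪχɴu]: there the adjacent consonants already agree in place (/ɴ/ and /χ/ are both uvular), so this form is consistent with the same rule.
Since the segment that changes follows the conditioning segment, the assimilation is progressive.

progressive place assimilation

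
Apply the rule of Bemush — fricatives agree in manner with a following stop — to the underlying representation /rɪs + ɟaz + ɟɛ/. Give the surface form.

[rɪtɟadɟɛ]

The rule targets /s/ (voiceless alveolar fricative), which sits before the trigger /ɟ/ (stop).
The voiceless alveolar stop is [t], so /s/ → [t].
The same rule applies at the second boundary: /z/ → [d] next to /ɟ/.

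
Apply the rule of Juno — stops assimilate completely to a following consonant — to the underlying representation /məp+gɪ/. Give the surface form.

[məggɪ]

/p/ is the segment targeted by the rule; it sits immediately before /g/, so it assimilates completely and surfaces as [g].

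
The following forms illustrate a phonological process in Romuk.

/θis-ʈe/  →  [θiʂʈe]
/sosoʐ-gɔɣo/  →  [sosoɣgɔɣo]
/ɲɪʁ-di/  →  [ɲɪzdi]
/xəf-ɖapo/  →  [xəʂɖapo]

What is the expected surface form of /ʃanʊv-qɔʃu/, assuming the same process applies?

[ʃanʊʁqɔʃu]

The data show regressive place assimilation: /s/ → [ʂ] before /ʈ/; /ʐ/ → [ɣ] before /g/; /ʁ/ → [z] before /d/; /f/ → [ʂ] before /ɖ/. In each pair only place changes, matching the following consonant, while manner and voice stay constant.
/v/ is a voiced labiodental fricative. The following trigger /q/ is uvular, so /v/ must become uvular as well.
Changing only its place to uvular gives [ʁ] — the voiced uvular fricative.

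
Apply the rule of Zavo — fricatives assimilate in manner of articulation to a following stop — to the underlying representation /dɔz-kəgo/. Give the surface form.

/z/ is a voiced alveolar fricative. The following trigger /k/ is a stop, so /z/ must become a stop as well.
Changing only its manner to stop gives [d] — the voiced alveolar stop.

[dɔdkəgo]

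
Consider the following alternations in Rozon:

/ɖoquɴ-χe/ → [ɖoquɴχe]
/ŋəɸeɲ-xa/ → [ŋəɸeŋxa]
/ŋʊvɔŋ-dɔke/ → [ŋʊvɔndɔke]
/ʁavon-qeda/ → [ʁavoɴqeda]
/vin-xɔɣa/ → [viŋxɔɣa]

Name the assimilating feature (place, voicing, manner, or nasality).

place

Comparing underlying and surface forms, /ɲ/ → [ŋ] is the alternation; the neighbouring /x/ is constant.
The change palatal → velar matches the place of the following /x/, identifying this as place assimilation.
The other alternating forms pattern the same way: /ŋ/ → [n] before /d/ (velar → alveolar, matching alveolar); /n/ → [ɴ] before /q/ (alveolar → uvular, matching uvular); /n/ → [ŋ] before /x/ (alveolar → velar, matching velar) — only place changes, and always toward the following segment.
Nothing changes in [ɖoquɴχe]: there the adjacent consonants already agree in place (/ɴ/ and /χ/ are both uvular), so this form is consistent with the same rule.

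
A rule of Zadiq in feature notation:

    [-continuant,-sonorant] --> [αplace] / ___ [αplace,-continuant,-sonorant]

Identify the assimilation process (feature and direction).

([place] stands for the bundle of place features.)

regressive place assimilation

The shared variable α links the value of the place features (abbreviated [place]) on the target to the same value on the neighbouring segment, so place is the feature that assimilates.
Since the environment is written after the underscore, the trigger follows the target; the direction is regressive.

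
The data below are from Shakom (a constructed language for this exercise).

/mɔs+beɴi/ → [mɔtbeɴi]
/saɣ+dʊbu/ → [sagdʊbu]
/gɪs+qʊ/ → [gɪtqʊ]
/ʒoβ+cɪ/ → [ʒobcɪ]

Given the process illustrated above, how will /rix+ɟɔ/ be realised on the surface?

The data show regressive manner assimilation: /s/ → [t] before /b/; /ɣ/ → [g] before /d/; /s/ → [t] before /q/; /β/ → [b] before /c/. In each pair only manner changes, matching the following consonant, while place and voice stay constant.
The rule targets /x/ (voiceless velar fricative), which sits before the trigger /ɟ/ (stop).
The voiceless velar stop is [k], so /x/ → [k].

[rikɟɔ]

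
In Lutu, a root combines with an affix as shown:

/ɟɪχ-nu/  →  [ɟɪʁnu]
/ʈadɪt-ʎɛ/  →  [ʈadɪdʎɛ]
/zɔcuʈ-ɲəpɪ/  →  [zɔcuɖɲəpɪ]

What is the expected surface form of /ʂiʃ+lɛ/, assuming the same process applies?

[ʂiʒlɛ]

The data show regressive voicing assimilation: /χ/ → [ʁ] before /n/; /t/ → [d] before /ʎ/; /ʈ/ → [ɖ] before /ɲ/. In each pair only voicing changes, matching the following consonant, while place and manner stay constant.
/ʃ/ is a voiceless postalveolar fricative. The following trigger /l/ is voiced, so /ʃ/ must become voiced as well.
A voiced postalveolar fricative is [ʒ], so the surface segment is [ʒ].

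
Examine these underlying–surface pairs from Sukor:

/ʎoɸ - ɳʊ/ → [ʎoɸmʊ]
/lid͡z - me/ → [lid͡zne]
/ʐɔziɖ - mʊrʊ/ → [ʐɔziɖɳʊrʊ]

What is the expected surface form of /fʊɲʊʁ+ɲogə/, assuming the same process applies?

The data show progressive place assimilation: /ɳ/ → [m] after /ɸ/; /m/ → [n] after /d͡z/; /m/ → [ɳ] after /ɖ/. In each pair only place changes, matching the preceding consonant, while manner and voice stay constant.
/ɲ/ is a voiced palatal nasal. The preceding trigger /ʁ/ is uvular, so /ɲ/ must become uvular as well.
The voiced uvular nasal is [ɴ], so /ɲ/ → [ɴ].

[fʊɲʊʁɴogə]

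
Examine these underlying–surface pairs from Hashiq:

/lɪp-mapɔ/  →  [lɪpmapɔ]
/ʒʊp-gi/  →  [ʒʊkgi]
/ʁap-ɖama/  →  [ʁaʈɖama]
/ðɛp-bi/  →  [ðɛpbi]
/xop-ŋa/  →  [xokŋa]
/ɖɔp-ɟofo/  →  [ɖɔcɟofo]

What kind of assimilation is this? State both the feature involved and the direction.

regressive place assimilation

The segment that alternates is /p/, which surfaces as [k] when adjacent to /g/.
/p/ is bilabial while /g/ is velar; the output [k] is velar, matching the trigger — so the feature that spreads is place.
Manner and voice are unchanged, so the assimilation is partial, not total.
The other alternating forms pattern the same way: /p/ → [ʈ] before /ɖ/ (bilabial → retroflex, matching retroflex); /p/ → [k] before /ŋ/ (bilabial → velar, matching velar); /p/ → [c] before /ɟ/ (bilabial → palatal, matching palatal) — only place changes, and always toward the following segment.
Nothing changes in [lɪpmapɔ], [ðɛpbi]: there the adjacent consonants already agree in place (/p/ and /m/ are both bilabial; /p/ and /b/ are both bilabial), so these forms are consistent with the same rule.
Since the segment that changes precedes the conditioning segment, the assimilation is regressive.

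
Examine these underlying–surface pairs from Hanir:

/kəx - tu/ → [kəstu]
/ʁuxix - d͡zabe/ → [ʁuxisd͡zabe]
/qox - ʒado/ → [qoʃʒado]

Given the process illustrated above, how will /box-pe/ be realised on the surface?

[boɸpe]

The data show regressive place assimilation: /x/ → [s] before /t/; /x/ → [s] before /d͡z/; /x/ → [ʃ] before /ʒ/. In each pair only place changes, matching the following consonant, while manner and voice stay constant.
/x/ is a voiceless velar fricative. The following trigger /p/ is bilabial, so /x/ must become bilabial as well.
A voiceless bilabial fricative is [ɸ], so the surface segment is [ɸ].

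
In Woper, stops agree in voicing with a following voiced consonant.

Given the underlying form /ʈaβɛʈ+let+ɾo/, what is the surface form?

[ʈaβɛɖledɾo]

The rule targets /ʈ/ (voiceless retroflex stop), which sits before the trigger /l/ (voiced).
A voiced retroflex stop is [ɖ], so the surface segment is [ɖ].
At the second juncture, /t/ likewise becomes [d] adjacent to /ɾ/.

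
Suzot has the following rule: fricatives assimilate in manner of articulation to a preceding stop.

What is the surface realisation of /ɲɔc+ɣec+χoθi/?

/ɣ/ is a voiced velar fricative. The preceding trigger /c/ is a stop, so /ɣ/ must become a stop as well.
The voiced velar stop is [g], so /ɣ/ → [g].
At the second juncture, /χ/ likewise becomes [q] adjacent to /c/.

[ɲɔcgecqoθi]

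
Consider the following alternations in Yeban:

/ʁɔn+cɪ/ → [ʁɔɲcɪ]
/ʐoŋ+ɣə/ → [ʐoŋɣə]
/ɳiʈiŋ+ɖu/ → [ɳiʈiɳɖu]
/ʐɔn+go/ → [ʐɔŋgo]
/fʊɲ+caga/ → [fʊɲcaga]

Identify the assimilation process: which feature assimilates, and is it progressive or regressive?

Underlying /n/ is realised as [ɲ] next to /c/; /c/ itself does not change.
The change alveolar → palatal matches the place of the following /c/, identifying this as place assimilation.
Manner and voice are unchanged, so the assimilation is partial, not total.
The same holds elsewhere in the data: /ŋ/ → [ɳ] before /ɖ/ (velar → retroflex, matching retroflex); /n/ → [ŋ] before /g/ (alveolar → velar, matching velar) — only place changes, and always toward the following segment.
Nothing changes in [ʐoŋɣə], [fʊɲcaga]: there the adjacent consonants already agree in place (/ŋ/ and /ɣ/ are both velar; /ɲ/ and /c/ are both palatal), so these forms are consistent with the same rule.
Since the segment that changes precedes the conditioning segment, the assimilation is regressive.

regressive place assimilation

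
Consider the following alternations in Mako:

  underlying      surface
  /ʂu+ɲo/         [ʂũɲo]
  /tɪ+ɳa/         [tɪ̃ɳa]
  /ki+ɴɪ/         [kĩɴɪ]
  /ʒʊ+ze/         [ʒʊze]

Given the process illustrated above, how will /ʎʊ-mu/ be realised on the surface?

The data show regressive nasality assimilation (vowel nasalisation): /u/ → [ũ] before /ɲ/; /ɪ/ → [ɪ̃] before /ɳ/; /i/ → [ĩ] before /ɴ/ — a vowel is nasalised by an immediately following nasal consonant.
No change occurs in [ʒʊze] because the vowel at the boundary is adjacent to an oral consonant, not a nasal (/ʊ/ next to /z/).
The vowel /ʊ/ is adjacent to the following nasal /m/, so it acquires [+nasal] and surfaces as [ʊ̃].

[ʎʊ̃mu]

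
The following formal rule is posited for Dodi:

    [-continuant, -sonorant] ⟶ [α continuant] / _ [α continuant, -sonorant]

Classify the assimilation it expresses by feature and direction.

regressive manner assimilation

The rule copies [continuant] (continuancy) from the environment onto the target stops; since [±continuant] encodes the stop/fricative manner contrast, the assimilating dimension is manner.
Since the environment is written after the underscore, the trigger follows the target; the direction is regressive.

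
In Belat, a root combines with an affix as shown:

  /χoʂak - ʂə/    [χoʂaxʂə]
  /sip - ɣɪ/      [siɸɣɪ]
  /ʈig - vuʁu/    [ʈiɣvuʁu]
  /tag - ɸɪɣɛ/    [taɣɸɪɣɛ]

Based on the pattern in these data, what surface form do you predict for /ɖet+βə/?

[ɖesβə]

The data show regressive manner assimilation: /k/ → [x] before /ʂ/; /p/ → [ɸ] before /ɣ/; /g/ → [ɣ] before /v/; /g/ → [ɣ] before /ɸ/. In each pair only manner changes, matching the following consonant, while place and voice stay constant.
/t/ is a voiceless alveolar stop. The following trigger /β/ is a fricative, so /t/ must become a fricative as well.
A voiceless alveolar fricative is [s], so the surface segment is [s].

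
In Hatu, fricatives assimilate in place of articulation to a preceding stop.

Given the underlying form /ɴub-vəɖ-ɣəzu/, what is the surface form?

The rule targets /v/ (voiced labiodental fricative), which sits after the trigger /b/ (bilabial).
Changing only its place to bilabial gives [β] — the voiced bilabial fricative.
At the second juncture, /ɣ/ likewise becomes [ʐ] adjacent to /ɖ/.

[ɴubβəɖʐəzu]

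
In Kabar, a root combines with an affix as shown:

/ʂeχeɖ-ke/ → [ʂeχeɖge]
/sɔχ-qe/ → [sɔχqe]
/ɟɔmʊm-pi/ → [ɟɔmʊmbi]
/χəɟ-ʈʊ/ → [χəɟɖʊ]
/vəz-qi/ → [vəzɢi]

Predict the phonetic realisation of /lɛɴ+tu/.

The data show progressive voicing assimilation: /k/ → [g] after /ɖ/; /p/ → [b] after /m/; /ʈ/ → [ɖ] after /ɟ/; /q/ → [ɢ] after /z/. In each pair only voicing changes, matching the preceding consonant, while place and manner stay constant.
No alternation appears in [sɔχqe]: there the adjacent consonants already agree in voicing (/q/ and /χ/ are both voiceless), so this form is consistent with the same rule.
/t/ is a voiceless alveolar stop. The preceding trigger /ɴ/ is voiced, so /t/ must become voiced as well.
Changing only its voicing to voiced gives [d] — the voiced alveolar stop.

[lɛɴdu]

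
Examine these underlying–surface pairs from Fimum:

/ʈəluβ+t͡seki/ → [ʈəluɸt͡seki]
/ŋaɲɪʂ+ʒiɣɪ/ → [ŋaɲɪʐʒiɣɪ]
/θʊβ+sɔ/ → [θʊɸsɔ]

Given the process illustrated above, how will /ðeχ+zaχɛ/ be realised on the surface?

The data show regressive voicing assimilation: /β/ → [ɸ] before /t͡s/; /ʂ/ → [ʐ] before /ʒ/; /β/ → [ɸ] before /s/. In each pair only voicing changes, matching the following consonant, while place and manner stay constant.
The rule targets /χ/ (voiceless uvular fricative), which sits before the trigger /z/ (voiced).
A voiced uvular fricative is [ʁ], so the surface segment is [ʁ].

[ðeʁzaχɛ]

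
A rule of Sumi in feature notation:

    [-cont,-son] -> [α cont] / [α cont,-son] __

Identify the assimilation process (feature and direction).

progressive manner assimilation

The rule copies [cont] (continuancy) from the environment onto the target stops; since [±cont] encodes the stop/fricative manner contrast, the assimilating dimension is manner.
The conditioning segment sits to the left of the focus bar, meaning the trigger precedes the segment that changes — progressive assimilation.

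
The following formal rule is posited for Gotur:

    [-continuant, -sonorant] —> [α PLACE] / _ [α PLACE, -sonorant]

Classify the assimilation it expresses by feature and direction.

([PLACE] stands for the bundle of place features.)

The shared variable α links the value of the place features (abbreviated [PLACE]) on the target to the same value on the neighbouring segment, so place is the feature that assimilates.
The conditioning segment sits to the right of the focus bar, meaning the trigger follows the segment that changes — regressive assimilation.

regressive place assimilation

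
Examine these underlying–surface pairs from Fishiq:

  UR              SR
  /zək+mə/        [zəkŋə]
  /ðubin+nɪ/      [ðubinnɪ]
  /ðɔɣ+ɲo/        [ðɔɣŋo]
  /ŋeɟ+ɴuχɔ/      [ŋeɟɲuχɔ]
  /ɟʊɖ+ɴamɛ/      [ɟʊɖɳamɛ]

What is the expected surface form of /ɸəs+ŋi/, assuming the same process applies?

[ɸəsni]

The data show progressive place assimilation: /m/ → [ŋ] after /k/; /ɲ/ → [ŋ] after /ɣ/; /ɴ/ → [ɲ] after /ɟ/; /ɴ/ → [ɳ] after /ɖ/. In each pair only place changes, matching the preceding consonant, while manner and voice stay constant.
Nothing changes in [ðubinnɪ]: there the adjacent consonants already agree in place (/n/ and /n/ are both alveolar), so this form is consistent with the same rule.
The rule targets /ŋ/ (voiced velar nasal), which sits after the trigger /s/ (alveolar).
A voiced alveolar nasal is [n], so the surface segment is [n].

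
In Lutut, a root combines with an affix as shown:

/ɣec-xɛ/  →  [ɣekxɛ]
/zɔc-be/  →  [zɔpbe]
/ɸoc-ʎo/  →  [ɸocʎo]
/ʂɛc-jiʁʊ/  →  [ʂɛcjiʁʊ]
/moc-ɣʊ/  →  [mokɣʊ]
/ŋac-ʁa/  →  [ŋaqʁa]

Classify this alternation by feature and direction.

Comparing underlying and surface forms, /c/ → [k] is the alternation; the neighbouring /x/ is constant.
/c/ is palatal while /x/ is velar; the output [k] is velar, matching the trigger — so the feature that spreads is place.
Manner and voice are unchanged, so the assimilation is partial, not total.
The same holds elsewhere in the data: /c/ → [p] before /b/ (palatal → bilabial, matching bilabial); /c/ → [k] before /ɣ/ (palatal → velar, matching velar); /c/ → [q] before /ʁ/ (palatal → uvular, matching uvular) — only place changes, and always toward the following segment.
Nothing changes in [ɸocʎo], [ʂɛcjiʁʊ]: there the adjacent consonants already agree in place (/c/ and /ʎ/ are both palatal; /c/ and /j/ are both palatal), so these forms are consistent with the same rule.
The trigger is the following segment, so the direction is regressive (anticipatory).

regressive place assimilation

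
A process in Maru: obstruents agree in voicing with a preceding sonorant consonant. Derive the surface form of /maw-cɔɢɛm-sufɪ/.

The rule targets /c/ (voiceless palatal stop), which sits after the trigger /w/ (voiced).
Changing only its voicing to voiced gives [ɟ] — the voiced palatal stop.
At the second juncture, /s/ likewise becomes [z] adjacent to /m/.

[mawɟɔɢɛmzufɪ]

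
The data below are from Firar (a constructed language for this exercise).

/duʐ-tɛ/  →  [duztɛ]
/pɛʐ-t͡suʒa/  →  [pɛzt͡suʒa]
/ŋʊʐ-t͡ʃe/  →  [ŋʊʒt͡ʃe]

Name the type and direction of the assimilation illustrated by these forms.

Comparing underlying and surface forms, /ʐ/ → [z] is the alternation; the neighbouring /t/ is constant.
/ʐ/ is retroflex while /t/ is alveolar; the output [z] is alveolar, matching the trigger — so the feature that spreads is place.
Manner and voice are unchanged, so the assimilation is partial, not total.
The same holds elsewhere in the data: /ʐ/ → [z] before /t͡s/ (retroflex → alveolar, matching alveolar); /ʐ/ → [ʒ] before /t͡ʃ/ (retroflex → postalveolar, matching postalveolar) — only place changes, and always toward the following segment.
The trigger is the following segment, so the direction is regressive (anticipatory).

regressive place assimilation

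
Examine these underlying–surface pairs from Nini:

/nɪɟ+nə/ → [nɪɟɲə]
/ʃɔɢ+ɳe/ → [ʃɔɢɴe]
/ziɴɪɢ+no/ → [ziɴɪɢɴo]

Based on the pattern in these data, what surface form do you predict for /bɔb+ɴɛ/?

The data show progressive place assimilation: /n/ → [ɲ] after /ɟ/; /ɳ/ → [ɴ] after /ɢ/; /n/ → [ɴ] after /ɢ/. In each pair only place changes, matching the preceding consonant, while manner and voice stay constant.
The rule targets /ɴ/ (voiced uvular nasal), which sits after the trigger /b/ (bilabial).
The voiced bilabial nasal is [m], so /ɴ/ → [m].

[bɔbmɛ]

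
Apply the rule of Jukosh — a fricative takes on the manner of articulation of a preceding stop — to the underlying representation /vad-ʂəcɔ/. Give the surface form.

/ʂ/ is a voiceless retroflex fricative. The preceding trigger /d/ is a stop, so /ʂ/ must become a stop as well.
A voiceless retroflex stop is [ʈ], so the surface segment is [ʈ].

[vadʈəcɔ]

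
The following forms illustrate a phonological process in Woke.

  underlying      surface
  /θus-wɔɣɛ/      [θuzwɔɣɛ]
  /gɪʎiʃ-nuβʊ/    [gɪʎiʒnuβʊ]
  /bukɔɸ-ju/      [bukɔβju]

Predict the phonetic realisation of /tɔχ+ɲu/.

[tɔʁɲu]

The data show regressive voicing assimilation: /s/ → [z] before /w/; /ʃ/ → [ʒ] before /n/; /ɸ/ → [β] before /j/. In each pair only voicing changes, matching the following consonant, while place and manner stay constant.
/χ/ is a voiceless uvular fricative. The following trigger /ɲ/ is voiced, so /χ/ must become voiced as well.
The voiced uvular fricative is [ʁ], so /χ/ → [ʁ].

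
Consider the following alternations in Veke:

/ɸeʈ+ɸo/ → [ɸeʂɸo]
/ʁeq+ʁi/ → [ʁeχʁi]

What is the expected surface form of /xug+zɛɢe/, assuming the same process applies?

The data show regressive manner assimilation: /ʈ/ → [ʂ] before /ɸ/; /q/ → [χ] before /ʁ/. In each pair only manner changes, matching the following consonant, while place and voice stay constant.
/g/ is a voiced velar stop. The following trigger /z/ is a fricative, so /g/ must become a fricative as well.
Changing only its manner to fricative gives [ɣ] — the voiced velar fricative.

[xuɣzɛɢe]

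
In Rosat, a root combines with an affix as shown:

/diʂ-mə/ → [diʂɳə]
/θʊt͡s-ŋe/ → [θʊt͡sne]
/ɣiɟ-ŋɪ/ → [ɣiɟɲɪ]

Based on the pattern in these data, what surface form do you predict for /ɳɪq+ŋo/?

[ɳɪqɴo]

The data show progressive place assimilation: /m/ → [ɳ] after /ʂ/; /ŋ/ → [n] after /t͡s/; /ŋ/ → [ɲ] after /ɟ/. In each pair only place changes, matching the preceding consonant, while manner and voice stay constant.
The rule targets /ŋ/ (voiced velar nasal), which sits after the trigger /q/ (uvular).
The voiced uvular nasal is [ɴ], so /ŋ/ → [ɴ].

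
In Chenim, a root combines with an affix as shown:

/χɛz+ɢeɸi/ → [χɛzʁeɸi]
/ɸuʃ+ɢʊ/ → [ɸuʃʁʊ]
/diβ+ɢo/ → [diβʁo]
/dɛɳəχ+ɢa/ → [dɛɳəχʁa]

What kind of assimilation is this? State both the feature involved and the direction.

The segment that alternates is /ɢ/, which surfaces as [ʁ] when adjacent to /z/.
/ɢ/ is a stop while /z/ is a fricative; the output [ʁ] is a fricative, matching the trigger — so the feature that spreads is manner.
Place and voice are unchanged, so the assimilation is partial, not total.
The same holds elsewhere in the data: /ɢ/ → [ʁ] after /ʃ/ (stop → fricative, matching a fricative); /ɢ/ → [ʁ] after /β/ (stop → fricative, matching a fricative); /ɢ/ → [ʁ] after /χ/ (stop → fricative, matching a fricative) — only manner changes, and always toward the preceding segment.
The trigger is the preceding segment, so the direction is progressive (perseverative).

progressive manner assimilation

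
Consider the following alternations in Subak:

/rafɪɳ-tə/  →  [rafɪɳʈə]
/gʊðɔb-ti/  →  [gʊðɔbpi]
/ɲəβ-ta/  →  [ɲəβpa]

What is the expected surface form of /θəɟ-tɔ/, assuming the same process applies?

The data show progressive place assimilation: /t/ → [ʈ] after /ɳ/; /t/ → [p] after /b/; /t/ → [p] after /β/. In each pair only place changes, matching the preceding consonant, while manner and voice stay constant.
/t/ is a voiceless alveolar stop. The preceding trigger /ɟ/ is palatal, so /t/ must become palatal as well.
A voiceless palatal stop is [c], so the surface segment is [c].

[θəɟcɔ]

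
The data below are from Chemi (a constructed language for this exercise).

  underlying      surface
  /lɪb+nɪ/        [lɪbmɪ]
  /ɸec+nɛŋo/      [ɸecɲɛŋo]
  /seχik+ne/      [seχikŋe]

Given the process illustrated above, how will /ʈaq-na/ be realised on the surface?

[ʈaqɴa]

The data show progressive place assimilation: /n/ → [m] after /b/; /n/ → [ɲ] after /c/; /n/ → [ŋ] after /k/. In each pair only place changes, matching the preceding consonant, while manner and voice stay constant.
The rule targets /n/ (voiced alveolar nasal), which sits after the trigger /q/ (uvular).
Changing only its place to uvular gives [ɴ] — the voiced uvular nasal.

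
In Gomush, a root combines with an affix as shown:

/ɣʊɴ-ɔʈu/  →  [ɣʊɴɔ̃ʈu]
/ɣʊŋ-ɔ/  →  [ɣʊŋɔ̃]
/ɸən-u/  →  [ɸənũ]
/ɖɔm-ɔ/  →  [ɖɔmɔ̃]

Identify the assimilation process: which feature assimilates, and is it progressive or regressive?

The vowel /ɔ/ surfaces as nasalised [ɔ̃] next to the preceding nasal /ɴ/ — it has acquired the [+nasal] feature of its neighbour.
The other forms show the same pattern: /ɔ/ → [ɔ̃] after /ŋ/; /u/ → [ũ] after /n/; /ɔ/ → [ɔ̃] after /m/ — each time a vowel is nasalised next to a preceding nasal.
Because the conditioning nasal is to the left of the vowel that changes, the process is progressive (perseverative).

progressive nasality assimilation (vowel nasalisation)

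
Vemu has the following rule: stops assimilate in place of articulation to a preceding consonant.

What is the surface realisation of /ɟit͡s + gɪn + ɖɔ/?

/g/ is a voiced velar stop. The preceding trigger /t͡s/ is alveolar, so /g/ must become alveolar as well.
Changing only its place to alveolar gives [d] — the voiced alveolar stop.
At the second juncture, /ɖ/ likewise becomes [d] adjacent to /n/.

[ɟit͡sdɪndɔ]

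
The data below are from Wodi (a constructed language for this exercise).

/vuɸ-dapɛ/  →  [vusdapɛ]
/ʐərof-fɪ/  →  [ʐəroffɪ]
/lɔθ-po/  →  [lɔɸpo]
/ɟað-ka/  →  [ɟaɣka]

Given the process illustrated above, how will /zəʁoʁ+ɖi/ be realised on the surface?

The data show regressive place assimilation: /ɸ/ → [s] before /d/; /θ/ → [ɸ] before /p/; /ð/ → [ɣ] before /k/. In each pair only place changes, matching the following consonant, while manner and voice stay constant.
No alternation appears in [ʐəroffɪ]: there the adjacent consonants already agree in place (/f/ and /f/ are both labiodental), so this form is consistent with the same rule.
/ʁ/ is a voiced uvular fricative. The following trigger /ɖ/ is retroflex, so /ʁ/ must become retroflex as well.
A voiced retroflex fricative is [ʐ], so the surface segment is [ʐ].

[zəʁoʐɖi]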